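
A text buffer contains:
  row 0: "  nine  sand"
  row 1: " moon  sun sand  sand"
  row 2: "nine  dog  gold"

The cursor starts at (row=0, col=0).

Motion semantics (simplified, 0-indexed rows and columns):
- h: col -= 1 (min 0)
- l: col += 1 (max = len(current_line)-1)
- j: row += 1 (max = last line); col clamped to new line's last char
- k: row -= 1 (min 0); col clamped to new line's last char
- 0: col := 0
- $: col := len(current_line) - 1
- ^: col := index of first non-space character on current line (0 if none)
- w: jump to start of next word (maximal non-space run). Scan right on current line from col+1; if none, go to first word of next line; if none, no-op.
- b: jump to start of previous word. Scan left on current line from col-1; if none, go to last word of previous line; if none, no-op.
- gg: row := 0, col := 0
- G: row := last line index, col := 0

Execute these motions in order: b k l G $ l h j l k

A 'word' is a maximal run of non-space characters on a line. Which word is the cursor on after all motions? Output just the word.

After 1 (b): row=0 col=0 char='_'
After 2 (k): row=0 col=0 char='_'
After 3 (l): row=0 col=1 char='_'
After 4 (G): row=2 col=0 char='n'
After 5 ($): row=2 col=14 char='d'
After 6 (l): row=2 col=14 char='d'
After 7 (h): row=2 col=13 char='l'
After 8 (j): row=2 col=13 char='l'
After 9 (l): row=2 col=14 char='d'
After 10 (k): row=1 col=14 char='d'

Answer: sand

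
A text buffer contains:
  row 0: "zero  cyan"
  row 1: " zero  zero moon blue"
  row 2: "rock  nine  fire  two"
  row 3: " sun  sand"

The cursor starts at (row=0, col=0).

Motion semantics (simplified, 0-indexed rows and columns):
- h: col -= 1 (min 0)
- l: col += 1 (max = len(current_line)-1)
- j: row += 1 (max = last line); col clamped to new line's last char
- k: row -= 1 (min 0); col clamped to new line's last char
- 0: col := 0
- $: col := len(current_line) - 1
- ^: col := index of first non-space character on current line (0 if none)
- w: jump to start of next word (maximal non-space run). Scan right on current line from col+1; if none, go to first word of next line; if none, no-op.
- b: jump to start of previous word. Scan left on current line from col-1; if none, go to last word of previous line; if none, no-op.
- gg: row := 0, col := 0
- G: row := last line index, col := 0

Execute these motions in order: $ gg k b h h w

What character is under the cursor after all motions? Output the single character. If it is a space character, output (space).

Answer: c

Derivation:
After 1 ($): row=0 col=9 char='n'
After 2 (gg): row=0 col=0 char='z'
After 3 (k): row=0 col=0 char='z'
After 4 (b): row=0 col=0 char='z'
After 5 (h): row=0 col=0 char='z'
After 6 (h): row=0 col=0 char='z'
After 7 (w): row=0 col=6 char='c'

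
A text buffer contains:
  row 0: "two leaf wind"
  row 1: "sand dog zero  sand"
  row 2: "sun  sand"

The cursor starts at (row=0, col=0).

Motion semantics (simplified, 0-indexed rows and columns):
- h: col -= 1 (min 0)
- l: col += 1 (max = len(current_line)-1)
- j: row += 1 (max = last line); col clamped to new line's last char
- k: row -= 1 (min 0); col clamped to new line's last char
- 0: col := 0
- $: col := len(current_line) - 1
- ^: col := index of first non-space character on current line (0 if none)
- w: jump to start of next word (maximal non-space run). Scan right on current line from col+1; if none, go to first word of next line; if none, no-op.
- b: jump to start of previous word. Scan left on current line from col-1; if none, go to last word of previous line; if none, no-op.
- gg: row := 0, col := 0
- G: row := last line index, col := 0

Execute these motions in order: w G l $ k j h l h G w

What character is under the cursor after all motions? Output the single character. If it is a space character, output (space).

Answer: s

Derivation:
After 1 (w): row=0 col=4 char='l'
After 2 (G): row=2 col=0 char='s'
After 3 (l): row=2 col=1 char='u'
After 4 ($): row=2 col=8 char='d'
After 5 (k): row=1 col=8 char='_'
After 6 (j): row=2 col=8 char='d'
After 7 (h): row=2 col=7 char='n'
After 8 (l): row=2 col=8 char='d'
After 9 (h): row=2 col=7 char='n'
After 10 (G): row=2 col=0 char='s'
After 11 (w): row=2 col=5 char='s'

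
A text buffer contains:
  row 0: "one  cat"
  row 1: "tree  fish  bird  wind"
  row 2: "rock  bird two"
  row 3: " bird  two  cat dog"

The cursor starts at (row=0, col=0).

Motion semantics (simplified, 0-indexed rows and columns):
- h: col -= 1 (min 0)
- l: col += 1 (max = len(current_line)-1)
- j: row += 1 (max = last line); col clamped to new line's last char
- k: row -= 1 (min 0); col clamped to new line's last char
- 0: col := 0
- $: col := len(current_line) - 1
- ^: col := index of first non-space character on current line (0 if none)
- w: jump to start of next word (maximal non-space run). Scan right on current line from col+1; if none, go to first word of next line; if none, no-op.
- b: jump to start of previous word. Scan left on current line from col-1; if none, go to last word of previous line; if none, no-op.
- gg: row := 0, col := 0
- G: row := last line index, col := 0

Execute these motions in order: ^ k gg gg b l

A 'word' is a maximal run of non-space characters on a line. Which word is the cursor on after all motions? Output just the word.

Answer: one

Derivation:
After 1 (^): row=0 col=0 char='o'
After 2 (k): row=0 col=0 char='o'
After 3 (gg): row=0 col=0 char='o'
After 4 (gg): row=0 col=0 char='o'
After 5 (b): row=0 col=0 char='o'
After 6 (l): row=0 col=1 char='n'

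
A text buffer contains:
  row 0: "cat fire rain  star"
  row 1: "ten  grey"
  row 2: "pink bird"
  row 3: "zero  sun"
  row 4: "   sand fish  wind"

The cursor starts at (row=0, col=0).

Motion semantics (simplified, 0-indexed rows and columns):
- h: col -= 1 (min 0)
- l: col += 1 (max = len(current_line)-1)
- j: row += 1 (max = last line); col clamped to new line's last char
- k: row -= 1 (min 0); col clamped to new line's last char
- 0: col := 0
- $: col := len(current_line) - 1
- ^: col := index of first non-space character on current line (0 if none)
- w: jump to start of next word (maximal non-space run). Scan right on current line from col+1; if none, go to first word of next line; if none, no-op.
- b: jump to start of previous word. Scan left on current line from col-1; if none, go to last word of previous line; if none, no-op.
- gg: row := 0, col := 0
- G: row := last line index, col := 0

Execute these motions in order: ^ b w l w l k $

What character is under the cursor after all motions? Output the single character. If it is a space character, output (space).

Answer: r

Derivation:
After 1 (^): row=0 col=0 char='c'
After 2 (b): row=0 col=0 char='c'
After 3 (w): row=0 col=4 char='f'
After 4 (l): row=0 col=5 char='i'
After 5 (w): row=0 col=9 char='r'
After 6 (l): row=0 col=10 char='a'
After 7 (k): row=0 col=10 char='a'
After 8 ($): row=0 col=18 char='r'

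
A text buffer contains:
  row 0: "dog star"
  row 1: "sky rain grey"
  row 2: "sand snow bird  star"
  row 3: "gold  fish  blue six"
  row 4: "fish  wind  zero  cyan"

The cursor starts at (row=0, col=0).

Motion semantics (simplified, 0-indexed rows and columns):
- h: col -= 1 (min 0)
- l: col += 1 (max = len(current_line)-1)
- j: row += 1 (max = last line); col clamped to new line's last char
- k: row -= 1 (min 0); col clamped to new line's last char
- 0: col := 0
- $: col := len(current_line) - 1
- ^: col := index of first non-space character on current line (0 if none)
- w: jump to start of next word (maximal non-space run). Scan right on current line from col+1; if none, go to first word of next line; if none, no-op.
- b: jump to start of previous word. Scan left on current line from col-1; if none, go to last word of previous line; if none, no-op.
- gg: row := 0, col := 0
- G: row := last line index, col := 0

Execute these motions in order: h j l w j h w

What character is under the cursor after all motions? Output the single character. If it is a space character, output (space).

After 1 (h): row=0 col=0 char='d'
After 2 (j): row=1 col=0 char='s'
After 3 (l): row=1 col=1 char='k'
After 4 (w): row=1 col=4 char='r'
After 5 (j): row=2 col=4 char='_'
After 6 (h): row=2 col=3 char='d'
After 7 (w): row=2 col=5 char='s'

Answer: s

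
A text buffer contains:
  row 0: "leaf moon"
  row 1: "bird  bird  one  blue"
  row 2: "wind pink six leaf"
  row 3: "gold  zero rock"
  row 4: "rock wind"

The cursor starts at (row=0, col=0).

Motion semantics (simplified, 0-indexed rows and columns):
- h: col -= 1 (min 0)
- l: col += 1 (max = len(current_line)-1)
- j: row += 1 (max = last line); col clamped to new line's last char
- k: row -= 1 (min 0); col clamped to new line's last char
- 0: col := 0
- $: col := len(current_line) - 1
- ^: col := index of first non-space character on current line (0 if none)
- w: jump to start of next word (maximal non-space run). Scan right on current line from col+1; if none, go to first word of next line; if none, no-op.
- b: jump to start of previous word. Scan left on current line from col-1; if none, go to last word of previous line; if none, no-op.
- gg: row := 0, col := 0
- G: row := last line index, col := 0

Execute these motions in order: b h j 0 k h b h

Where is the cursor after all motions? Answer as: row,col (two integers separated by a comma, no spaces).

Answer: 0,0

Derivation:
After 1 (b): row=0 col=0 char='l'
After 2 (h): row=0 col=0 char='l'
After 3 (j): row=1 col=0 char='b'
After 4 (0): row=1 col=0 char='b'
After 5 (k): row=0 col=0 char='l'
After 6 (h): row=0 col=0 char='l'
After 7 (b): row=0 col=0 char='l'
After 8 (h): row=0 col=0 char='l'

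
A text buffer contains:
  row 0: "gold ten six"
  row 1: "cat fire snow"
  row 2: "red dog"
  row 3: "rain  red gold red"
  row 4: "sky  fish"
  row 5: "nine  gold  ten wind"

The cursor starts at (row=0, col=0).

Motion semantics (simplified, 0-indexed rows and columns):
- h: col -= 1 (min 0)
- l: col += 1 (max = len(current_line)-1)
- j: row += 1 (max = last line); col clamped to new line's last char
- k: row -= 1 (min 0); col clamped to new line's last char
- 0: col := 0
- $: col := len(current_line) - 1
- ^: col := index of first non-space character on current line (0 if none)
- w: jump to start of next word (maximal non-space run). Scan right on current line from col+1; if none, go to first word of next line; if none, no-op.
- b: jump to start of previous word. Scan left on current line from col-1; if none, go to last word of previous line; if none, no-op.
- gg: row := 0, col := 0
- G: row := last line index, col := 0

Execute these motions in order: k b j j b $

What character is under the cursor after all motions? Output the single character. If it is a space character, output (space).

After 1 (k): row=0 col=0 char='g'
After 2 (b): row=0 col=0 char='g'
After 3 (j): row=1 col=0 char='c'
After 4 (j): row=2 col=0 char='r'
After 5 (b): row=1 col=9 char='s'
After 6 ($): row=1 col=12 char='w'

Answer: w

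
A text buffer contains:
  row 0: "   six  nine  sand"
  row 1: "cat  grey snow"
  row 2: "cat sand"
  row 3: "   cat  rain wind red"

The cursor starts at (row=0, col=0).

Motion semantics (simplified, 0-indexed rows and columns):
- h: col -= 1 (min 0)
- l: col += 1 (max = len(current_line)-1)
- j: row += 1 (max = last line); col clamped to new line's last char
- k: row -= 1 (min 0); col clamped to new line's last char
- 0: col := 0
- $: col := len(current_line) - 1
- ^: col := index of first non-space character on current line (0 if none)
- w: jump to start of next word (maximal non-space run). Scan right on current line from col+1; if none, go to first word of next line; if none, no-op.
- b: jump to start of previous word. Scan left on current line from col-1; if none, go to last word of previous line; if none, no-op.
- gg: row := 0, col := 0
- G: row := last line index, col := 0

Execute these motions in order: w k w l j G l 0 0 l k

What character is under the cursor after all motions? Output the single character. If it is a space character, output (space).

Answer: a

Derivation:
After 1 (w): row=0 col=3 char='s'
After 2 (k): row=0 col=3 char='s'
After 3 (w): row=0 col=8 char='n'
After 4 (l): row=0 col=9 char='i'
After 5 (j): row=1 col=9 char='_'
After 6 (G): row=3 col=0 char='_'
After 7 (l): row=3 col=1 char='_'
After 8 (0): row=3 col=0 char='_'
After 9 (0): row=3 col=0 char='_'
After 10 (l): row=3 col=1 char='_'
After 11 (k): row=2 col=1 char='a'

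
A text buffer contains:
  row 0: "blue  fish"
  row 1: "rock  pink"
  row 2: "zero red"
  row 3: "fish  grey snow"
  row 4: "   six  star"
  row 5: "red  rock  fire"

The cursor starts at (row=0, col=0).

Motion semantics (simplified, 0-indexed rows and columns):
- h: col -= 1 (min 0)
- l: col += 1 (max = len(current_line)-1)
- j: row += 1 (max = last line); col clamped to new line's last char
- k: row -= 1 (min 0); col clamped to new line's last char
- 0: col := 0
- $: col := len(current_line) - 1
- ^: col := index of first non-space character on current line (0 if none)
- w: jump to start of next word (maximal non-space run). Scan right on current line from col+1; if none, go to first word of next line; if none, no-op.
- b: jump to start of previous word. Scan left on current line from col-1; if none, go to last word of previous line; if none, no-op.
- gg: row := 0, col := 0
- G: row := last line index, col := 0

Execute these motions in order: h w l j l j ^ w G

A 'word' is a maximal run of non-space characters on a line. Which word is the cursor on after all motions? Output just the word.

After 1 (h): row=0 col=0 char='b'
After 2 (w): row=0 col=6 char='f'
After 3 (l): row=0 col=7 char='i'
After 4 (j): row=1 col=7 char='i'
After 5 (l): row=1 col=8 char='n'
After 6 (j): row=2 col=7 char='d'
After 7 (^): row=2 col=0 char='z'
After 8 (w): row=2 col=5 char='r'
After 9 (G): row=5 col=0 char='r'

Answer: red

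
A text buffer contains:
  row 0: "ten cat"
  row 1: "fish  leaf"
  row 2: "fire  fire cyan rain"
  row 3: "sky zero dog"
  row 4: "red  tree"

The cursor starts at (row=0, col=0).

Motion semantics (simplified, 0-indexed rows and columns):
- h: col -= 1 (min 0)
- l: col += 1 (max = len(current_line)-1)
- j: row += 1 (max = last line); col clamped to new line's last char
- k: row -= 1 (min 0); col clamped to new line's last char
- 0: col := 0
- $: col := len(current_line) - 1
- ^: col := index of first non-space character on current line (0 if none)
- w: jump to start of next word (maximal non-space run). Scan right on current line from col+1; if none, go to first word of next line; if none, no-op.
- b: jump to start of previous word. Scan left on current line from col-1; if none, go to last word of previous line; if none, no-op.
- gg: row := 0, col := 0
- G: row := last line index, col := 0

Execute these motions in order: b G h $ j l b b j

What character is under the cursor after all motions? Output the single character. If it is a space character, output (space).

Answer: r

Derivation:
After 1 (b): row=0 col=0 char='t'
After 2 (G): row=4 col=0 char='r'
After 3 (h): row=4 col=0 char='r'
After 4 ($): row=4 col=8 char='e'
After 5 (j): row=4 col=8 char='e'
After 6 (l): row=4 col=8 char='e'
After 7 (b): row=4 col=5 char='t'
After 8 (b): row=4 col=0 char='r'
After 9 (j): row=4 col=0 char='r'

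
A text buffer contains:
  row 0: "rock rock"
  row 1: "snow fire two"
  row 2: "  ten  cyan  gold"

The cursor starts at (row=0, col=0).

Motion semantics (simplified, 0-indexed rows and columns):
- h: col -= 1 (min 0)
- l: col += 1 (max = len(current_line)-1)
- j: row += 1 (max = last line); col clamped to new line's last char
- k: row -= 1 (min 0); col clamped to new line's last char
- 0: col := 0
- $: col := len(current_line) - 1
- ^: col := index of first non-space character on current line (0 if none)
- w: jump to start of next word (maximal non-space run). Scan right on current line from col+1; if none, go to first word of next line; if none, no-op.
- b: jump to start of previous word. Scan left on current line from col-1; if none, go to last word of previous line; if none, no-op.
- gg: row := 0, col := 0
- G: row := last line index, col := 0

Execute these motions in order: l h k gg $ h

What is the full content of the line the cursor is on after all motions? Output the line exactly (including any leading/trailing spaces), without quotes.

Answer: rock rock

Derivation:
After 1 (l): row=0 col=1 char='o'
After 2 (h): row=0 col=0 char='r'
After 3 (k): row=0 col=0 char='r'
After 4 (gg): row=0 col=0 char='r'
After 5 ($): row=0 col=8 char='k'
After 6 (h): row=0 col=7 char='c'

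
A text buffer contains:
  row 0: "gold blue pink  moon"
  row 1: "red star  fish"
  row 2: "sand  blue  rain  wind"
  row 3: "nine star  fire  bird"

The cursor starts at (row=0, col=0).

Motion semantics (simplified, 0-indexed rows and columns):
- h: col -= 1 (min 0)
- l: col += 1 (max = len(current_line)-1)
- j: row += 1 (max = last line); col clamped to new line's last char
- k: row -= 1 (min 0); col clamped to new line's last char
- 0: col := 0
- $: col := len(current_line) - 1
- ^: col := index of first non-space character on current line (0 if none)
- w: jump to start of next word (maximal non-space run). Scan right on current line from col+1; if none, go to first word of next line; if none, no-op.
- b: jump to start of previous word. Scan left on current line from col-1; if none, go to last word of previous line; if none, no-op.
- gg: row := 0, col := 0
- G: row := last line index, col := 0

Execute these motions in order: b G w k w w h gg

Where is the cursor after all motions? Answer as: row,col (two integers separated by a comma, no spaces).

After 1 (b): row=0 col=0 char='g'
After 2 (G): row=3 col=0 char='n'
After 3 (w): row=3 col=5 char='s'
After 4 (k): row=2 col=5 char='_'
After 5 (w): row=2 col=6 char='b'
After 6 (w): row=2 col=12 char='r'
After 7 (h): row=2 col=11 char='_'
After 8 (gg): row=0 col=0 char='g'

Answer: 0,0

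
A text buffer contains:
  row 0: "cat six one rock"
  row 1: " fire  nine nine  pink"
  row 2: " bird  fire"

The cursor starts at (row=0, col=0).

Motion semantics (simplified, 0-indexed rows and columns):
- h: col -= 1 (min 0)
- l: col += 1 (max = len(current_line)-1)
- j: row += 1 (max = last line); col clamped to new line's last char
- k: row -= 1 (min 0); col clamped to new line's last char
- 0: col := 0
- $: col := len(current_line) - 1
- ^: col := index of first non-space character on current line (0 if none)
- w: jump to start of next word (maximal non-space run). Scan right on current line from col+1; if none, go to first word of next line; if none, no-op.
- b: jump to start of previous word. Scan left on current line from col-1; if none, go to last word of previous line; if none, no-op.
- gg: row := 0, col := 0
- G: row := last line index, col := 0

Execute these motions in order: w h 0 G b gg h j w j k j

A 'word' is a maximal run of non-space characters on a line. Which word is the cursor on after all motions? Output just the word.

After 1 (w): row=0 col=4 char='s'
After 2 (h): row=0 col=3 char='_'
After 3 (0): row=0 col=0 char='c'
After 4 (G): row=2 col=0 char='_'
After 5 (b): row=1 col=18 char='p'
After 6 (gg): row=0 col=0 char='c'
After 7 (h): row=0 col=0 char='c'
After 8 (j): row=1 col=0 char='_'
After 9 (w): row=1 col=1 char='f'
After 10 (j): row=2 col=1 char='b'
After 11 (k): row=1 col=1 char='f'
After 12 (j): row=2 col=1 char='b'

Answer: bird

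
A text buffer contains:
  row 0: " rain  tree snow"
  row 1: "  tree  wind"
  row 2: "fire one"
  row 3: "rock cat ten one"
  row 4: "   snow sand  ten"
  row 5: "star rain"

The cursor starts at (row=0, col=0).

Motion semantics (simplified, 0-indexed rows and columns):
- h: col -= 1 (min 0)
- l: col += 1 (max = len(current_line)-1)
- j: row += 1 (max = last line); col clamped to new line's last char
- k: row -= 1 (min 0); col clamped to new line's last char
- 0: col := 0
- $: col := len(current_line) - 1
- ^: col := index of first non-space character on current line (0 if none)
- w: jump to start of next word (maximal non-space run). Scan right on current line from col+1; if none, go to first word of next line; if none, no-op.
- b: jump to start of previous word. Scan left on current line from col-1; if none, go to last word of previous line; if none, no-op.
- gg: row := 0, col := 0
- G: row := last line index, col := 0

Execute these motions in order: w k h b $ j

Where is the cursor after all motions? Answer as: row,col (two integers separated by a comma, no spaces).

Answer: 1,11

Derivation:
After 1 (w): row=0 col=1 char='r'
After 2 (k): row=0 col=1 char='r'
After 3 (h): row=0 col=0 char='_'
After 4 (b): row=0 col=0 char='_'
After 5 ($): row=0 col=15 char='w'
After 6 (j): row=1 col=11 char='d'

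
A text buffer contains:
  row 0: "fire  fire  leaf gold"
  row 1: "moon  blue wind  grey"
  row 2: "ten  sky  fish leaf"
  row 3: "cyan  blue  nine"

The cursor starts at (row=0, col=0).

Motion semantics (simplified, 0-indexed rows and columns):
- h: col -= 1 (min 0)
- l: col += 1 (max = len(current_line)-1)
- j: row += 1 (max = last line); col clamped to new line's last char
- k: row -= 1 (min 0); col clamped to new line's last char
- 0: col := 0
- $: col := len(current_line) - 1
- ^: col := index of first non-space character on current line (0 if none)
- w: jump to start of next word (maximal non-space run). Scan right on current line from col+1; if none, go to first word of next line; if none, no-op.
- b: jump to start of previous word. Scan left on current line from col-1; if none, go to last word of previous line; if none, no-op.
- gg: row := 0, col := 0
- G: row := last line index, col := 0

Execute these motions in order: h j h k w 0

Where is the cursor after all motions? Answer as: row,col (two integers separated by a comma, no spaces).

Answer: 0,0

Derivation:
After 1 (h): row=0 col=0 char='f'
After 2 (j): row=1 col=0 char='m'
After 3 (h): row=1 col=0 char='m'
After 4 (k): row=0 col=0 char='f'
After 5 (w): row=0 col=6 char='f'
After 6 (0): row=0 col=0 char='f'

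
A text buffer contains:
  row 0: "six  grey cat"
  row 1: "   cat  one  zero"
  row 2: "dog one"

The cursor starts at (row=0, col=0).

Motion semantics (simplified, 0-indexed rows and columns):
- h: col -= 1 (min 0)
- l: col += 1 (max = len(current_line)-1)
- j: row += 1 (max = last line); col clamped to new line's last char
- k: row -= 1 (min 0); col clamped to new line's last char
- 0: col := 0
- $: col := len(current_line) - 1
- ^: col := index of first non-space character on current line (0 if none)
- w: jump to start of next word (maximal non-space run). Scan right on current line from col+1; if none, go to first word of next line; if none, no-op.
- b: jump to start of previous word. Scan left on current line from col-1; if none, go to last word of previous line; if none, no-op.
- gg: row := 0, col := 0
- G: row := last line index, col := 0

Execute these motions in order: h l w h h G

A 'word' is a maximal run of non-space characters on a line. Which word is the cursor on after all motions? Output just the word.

After 1 (h): row=0 col=0 char='s'
After 2 (l): row=0 col=1 char='i'
After 3 (w): row=0 col=5 char='g'
After 4 (h): row=0 col=4 char='_'
After 5 (h): row=0 col=3 char='_'
After 6 (G): row=2 col=0 char='d'

Answer: dog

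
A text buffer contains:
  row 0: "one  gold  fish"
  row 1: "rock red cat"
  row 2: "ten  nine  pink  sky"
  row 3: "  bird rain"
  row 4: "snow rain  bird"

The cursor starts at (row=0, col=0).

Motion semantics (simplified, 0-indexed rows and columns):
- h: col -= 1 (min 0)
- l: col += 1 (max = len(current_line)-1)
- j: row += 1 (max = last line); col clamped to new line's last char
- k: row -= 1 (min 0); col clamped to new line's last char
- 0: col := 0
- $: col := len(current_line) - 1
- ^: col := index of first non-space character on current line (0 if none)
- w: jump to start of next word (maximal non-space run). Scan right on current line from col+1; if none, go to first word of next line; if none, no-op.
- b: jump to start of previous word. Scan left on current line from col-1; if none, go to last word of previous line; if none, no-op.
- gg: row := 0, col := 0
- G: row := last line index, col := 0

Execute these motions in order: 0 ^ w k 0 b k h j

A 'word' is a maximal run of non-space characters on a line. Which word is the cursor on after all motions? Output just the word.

Answer: rock

Derivation:
After 1 (0): row=0 col=0 char='o'
After 2 (^): row=0 col=0 char='o'
After 3 (w): row=0 col=5 char='g'
After 4 (k): row=0 col=5 char='g'
After 5 (0): row=0 col=0 char='o'
After 6 (b): row=0 col=0 char='o'
After 7 (k): row=0 col=0 char='o'
After 8 (h): row=0 col=0 char='o'
After 9 (j): row=1 col=0 char='r'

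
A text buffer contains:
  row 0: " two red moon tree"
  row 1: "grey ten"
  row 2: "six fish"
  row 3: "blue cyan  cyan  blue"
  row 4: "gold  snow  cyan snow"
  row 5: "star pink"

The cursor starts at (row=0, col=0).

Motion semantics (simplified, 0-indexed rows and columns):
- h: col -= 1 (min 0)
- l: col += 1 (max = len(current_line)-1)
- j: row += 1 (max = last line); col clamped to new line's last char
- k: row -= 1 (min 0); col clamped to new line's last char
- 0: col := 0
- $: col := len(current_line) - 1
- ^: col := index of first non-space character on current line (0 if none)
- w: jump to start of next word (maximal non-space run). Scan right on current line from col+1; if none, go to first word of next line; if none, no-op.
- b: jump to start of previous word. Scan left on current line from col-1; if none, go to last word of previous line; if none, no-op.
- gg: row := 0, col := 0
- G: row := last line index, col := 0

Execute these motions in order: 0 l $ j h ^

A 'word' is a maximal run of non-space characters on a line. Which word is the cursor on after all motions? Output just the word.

Answer: grey

Derivation:
After 1 (0): row=0 col=0 char='_'
After 2 (l): row=0 col=1 char='t'
After 3 ($): row=0 col=17 char='e'
After 4 (j): row=1 col=7 char='n'
After 5 (h): row=1 col=6 char='e'
After 6 (^): row=1 col=0 char='g'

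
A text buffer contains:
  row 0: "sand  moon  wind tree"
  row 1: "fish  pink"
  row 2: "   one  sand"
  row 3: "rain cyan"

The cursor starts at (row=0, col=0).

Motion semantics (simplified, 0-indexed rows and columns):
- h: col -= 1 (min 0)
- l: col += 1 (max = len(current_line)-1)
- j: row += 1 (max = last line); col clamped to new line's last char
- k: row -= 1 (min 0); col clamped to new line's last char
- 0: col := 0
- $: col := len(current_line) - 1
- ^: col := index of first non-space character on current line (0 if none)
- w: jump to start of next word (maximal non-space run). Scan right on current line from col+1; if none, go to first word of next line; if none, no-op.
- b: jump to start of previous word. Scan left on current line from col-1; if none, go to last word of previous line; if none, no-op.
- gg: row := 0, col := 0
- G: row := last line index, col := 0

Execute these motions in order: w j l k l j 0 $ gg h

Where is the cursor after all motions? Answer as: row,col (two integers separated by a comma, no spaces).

After 1 (w): row=0 col=6 char='m'
After 2 (j): row=1 col=6 char='p'
After 3 (l): row=1 col=7 char='i'
After 4 (k): row=0 col=7 char='o'
After 5 (l): row=0 col=8 char='o'
After 6 (j): row=1 col=8 char='n'
After 7 (0): row=1 col=0 char='f'
After 8 ($): row=1 col=9 char='k'
After 9 (gg): row=0 col=0 char='s'
After 10 (h): row=0 col=0 char='s'

Answer: 0,0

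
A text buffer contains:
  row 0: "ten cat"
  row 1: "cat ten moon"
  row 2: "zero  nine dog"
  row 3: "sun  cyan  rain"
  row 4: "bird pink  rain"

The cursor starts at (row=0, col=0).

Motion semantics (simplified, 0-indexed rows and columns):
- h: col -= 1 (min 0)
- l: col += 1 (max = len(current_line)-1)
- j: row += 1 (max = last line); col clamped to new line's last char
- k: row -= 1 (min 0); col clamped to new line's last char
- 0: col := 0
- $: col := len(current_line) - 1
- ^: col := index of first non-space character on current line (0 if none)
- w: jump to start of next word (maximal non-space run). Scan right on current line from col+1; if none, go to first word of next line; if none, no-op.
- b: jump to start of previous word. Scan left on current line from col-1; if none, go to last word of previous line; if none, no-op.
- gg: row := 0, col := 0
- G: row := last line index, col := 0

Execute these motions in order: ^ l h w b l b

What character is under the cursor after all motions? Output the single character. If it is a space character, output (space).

After 1 (^): row=0 col=0 char='t'
After 2 (l): row=0 col=1 char='e'
After 3 (h): row=0 col=0 char='t'
After 4 (w): row=0 col=4 char='c'
After 5 (b): row=0 col=0 char='t'
After 6 (l): row=0 col=1 char='e'
After 7 (b): row=0 col=0 char='t'

Answer: t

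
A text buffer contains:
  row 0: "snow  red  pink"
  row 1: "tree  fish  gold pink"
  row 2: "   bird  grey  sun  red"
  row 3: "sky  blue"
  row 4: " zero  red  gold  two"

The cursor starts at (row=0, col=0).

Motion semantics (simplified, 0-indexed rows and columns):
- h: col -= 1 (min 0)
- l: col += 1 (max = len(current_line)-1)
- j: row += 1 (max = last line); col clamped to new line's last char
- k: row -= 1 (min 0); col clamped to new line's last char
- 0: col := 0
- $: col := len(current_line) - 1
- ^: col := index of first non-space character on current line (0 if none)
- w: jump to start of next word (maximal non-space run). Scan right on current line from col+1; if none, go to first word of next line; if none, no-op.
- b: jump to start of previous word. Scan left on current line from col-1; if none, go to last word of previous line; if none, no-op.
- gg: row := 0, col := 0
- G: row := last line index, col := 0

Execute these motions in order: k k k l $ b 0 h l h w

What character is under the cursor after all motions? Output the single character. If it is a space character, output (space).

Answer: r

Derivation:
After 1 (k): row=0 col=0 char='s'
After 2 (k): row=0 col=0 char='s'
After 3 (k): row=0 col=0 char='s'
After 4 (l): row=0 col=1 char='n'
After 5 ($): row=0 col=14 char='k'
After 6 (b): row=0 col=11 char='p'
After 7 (0): row=0 col=0 char='s'
After 8 (h): row=0 col=0 char='s'
After 9 (l): row=0 col=1 char='n'
After 10 (h): row=0 col=0 char='s'
After 11 (w): row=0 col=6 char='r'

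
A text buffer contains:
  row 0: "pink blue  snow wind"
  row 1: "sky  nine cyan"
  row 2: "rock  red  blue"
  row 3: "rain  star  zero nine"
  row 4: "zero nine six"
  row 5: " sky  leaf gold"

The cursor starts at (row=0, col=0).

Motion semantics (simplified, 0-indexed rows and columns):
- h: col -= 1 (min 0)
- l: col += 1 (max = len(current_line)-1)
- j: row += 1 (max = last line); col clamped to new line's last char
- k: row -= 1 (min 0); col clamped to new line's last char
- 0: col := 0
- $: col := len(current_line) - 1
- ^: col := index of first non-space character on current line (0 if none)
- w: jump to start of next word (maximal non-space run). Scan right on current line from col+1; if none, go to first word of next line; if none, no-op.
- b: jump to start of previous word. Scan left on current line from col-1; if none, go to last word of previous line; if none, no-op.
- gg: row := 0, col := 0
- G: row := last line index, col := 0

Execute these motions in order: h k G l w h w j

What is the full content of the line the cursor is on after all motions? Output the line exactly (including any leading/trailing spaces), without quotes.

After 1 (h): row=0 col=0 char='p'
After 2 (k): row=0 col=0 char='p'
After 3 (G): row=5 col=0 char='_'
After 4 (l): row=5 col=1 char='s'
After 5 (w): row=5 col=6 char='l'
After 6 (h): row=5 col=5 char='_'
After 7 (w): row=5 col=6 char='l'
After 8 (j): row=5 col=6 char='l'

Answer:  sky  leaf gold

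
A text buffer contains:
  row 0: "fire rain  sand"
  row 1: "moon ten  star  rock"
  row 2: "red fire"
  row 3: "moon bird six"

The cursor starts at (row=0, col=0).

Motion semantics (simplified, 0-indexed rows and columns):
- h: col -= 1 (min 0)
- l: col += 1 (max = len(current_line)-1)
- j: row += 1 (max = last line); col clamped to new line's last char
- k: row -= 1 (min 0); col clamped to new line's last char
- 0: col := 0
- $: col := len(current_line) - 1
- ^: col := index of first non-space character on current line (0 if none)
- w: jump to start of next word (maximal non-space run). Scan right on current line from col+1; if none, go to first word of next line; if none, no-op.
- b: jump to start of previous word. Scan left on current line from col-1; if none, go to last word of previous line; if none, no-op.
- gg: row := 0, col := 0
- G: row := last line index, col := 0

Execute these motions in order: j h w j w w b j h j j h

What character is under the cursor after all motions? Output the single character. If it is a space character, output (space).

Answer: m

Derivation:
After 1 (j): row=1 col=0 char='m'
After 2 (h): row=1 col=0 char='m'
After 3 (w): row=1 col=5 char='t'
After 4 (j): row=2 col=5 char='i'
After 5 (w): row=3 col=0 char='m'
After 6 (w): row=3 col=5 char='b'
After 7 (b): row=3 col=0 char='m'
After 8 (j): row=3 col=0 char='m'
After 9 (h): row=3 col=0 char='m'
After 10 (j): row=3 col=0 char='m'
After 11 (j): row=3 col=0 char='m'
After 12 (h): row=3 col=0 char='m'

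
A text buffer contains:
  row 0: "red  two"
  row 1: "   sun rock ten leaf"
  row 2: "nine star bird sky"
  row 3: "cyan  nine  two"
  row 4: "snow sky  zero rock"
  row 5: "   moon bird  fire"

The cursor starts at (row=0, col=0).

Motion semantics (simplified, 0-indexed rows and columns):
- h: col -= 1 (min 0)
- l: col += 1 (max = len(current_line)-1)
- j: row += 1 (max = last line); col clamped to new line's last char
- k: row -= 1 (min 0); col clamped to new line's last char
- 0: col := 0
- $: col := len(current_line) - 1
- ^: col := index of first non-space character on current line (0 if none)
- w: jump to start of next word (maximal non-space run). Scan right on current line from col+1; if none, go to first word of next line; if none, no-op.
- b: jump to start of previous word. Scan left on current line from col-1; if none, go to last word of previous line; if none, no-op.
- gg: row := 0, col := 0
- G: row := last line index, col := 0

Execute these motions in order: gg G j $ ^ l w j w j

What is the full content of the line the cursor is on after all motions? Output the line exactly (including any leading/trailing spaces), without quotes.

Answer:    moon bird  fire

Derivation:
After 1 (gg): row=0 col=0 char='r'
After 2 (G): row=5 col=0 char='_'
After 3 (j): row=5 col=0 char='_'
After 4 ($): row=5 col=17 char='e'
After 5 (^): row=5 col=3 char='m'
After 6 (l): row=5 col=4 char='o'
After 7 (w): row=5 col=8 char='b'
After 8 (j): row=5 col=8 char='b'
After 9 (w): row=5 col=14 char='f'
After 10 (j): row=5 col=14 char='f'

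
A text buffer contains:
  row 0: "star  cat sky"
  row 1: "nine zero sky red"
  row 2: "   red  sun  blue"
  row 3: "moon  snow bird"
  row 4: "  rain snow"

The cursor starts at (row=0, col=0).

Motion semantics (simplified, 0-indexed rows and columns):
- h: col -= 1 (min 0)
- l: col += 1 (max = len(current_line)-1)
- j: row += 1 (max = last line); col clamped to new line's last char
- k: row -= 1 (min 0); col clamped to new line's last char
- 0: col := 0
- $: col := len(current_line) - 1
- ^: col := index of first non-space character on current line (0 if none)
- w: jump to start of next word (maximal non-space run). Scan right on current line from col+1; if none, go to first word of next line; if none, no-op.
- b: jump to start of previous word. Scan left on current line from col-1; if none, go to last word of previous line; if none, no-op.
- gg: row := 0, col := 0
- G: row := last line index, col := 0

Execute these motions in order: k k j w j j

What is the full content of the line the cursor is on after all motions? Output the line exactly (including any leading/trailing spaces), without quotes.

Answer: moon  snow bird

Derivation:
After 1 (k): row=0 col=0 char='s'
After 2 (k): row=0 col=0 char='s'
After 3 (j): row=1 col=0 char='n'
After 4 (w): row=1 col=5 char='z'
After 5 (j): row=2 col=5 char='d'
After 6 (j): row=3 col=5 char='_'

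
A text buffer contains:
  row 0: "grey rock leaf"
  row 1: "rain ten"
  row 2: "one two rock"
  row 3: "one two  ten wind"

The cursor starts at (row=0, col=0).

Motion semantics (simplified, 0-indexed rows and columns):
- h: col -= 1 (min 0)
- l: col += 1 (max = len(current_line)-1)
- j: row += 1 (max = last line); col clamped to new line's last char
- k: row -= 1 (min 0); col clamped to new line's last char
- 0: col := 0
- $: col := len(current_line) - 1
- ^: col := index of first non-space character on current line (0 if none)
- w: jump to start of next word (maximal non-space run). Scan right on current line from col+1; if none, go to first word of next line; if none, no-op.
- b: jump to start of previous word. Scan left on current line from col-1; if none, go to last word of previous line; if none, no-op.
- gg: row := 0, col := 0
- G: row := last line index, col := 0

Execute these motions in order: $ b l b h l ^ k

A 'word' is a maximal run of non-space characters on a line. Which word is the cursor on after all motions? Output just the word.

Answer: grey

Derivation:
After 1 ($): row=0 col=13 char='f'
After 2 (b): row=0 col=10 char='l'
After 3 (l): row=0 col=11 char='e'
After 4 (b): row=0 col=10 char='l'
After 5 (h): row=0 col=9 char='_'
After 6 (l): row=0 col=10 char='l'
After 7 (^): row=0 col=0 char='g'
After 8 (k): row=0 col=0 char='g'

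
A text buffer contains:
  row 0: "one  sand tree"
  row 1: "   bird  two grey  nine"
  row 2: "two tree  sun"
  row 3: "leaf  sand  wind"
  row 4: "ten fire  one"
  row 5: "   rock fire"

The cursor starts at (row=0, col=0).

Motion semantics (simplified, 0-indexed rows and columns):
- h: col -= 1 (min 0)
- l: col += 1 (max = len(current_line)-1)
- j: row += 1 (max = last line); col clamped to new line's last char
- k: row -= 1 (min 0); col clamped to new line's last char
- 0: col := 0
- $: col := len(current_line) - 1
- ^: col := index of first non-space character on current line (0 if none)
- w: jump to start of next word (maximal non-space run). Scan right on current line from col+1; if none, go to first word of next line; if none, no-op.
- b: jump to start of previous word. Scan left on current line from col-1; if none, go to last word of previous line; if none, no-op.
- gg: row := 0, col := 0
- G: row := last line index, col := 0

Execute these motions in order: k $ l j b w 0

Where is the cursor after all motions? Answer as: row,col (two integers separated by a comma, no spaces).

Answer: 1,0

Derivation:
After 1 (k): row=0 col=0 char='o'
After 2 ($): row=0 col=13 char='e'
After 3 (l): row=0 col=13 char='e'
After 4 (j): row=1 col=13 char='g'
After 5 (b): row=1 col=9 char='t'
After 6 (w): row=1 col=13 char='g'
After 7 (0): row=1 col=0 char='_'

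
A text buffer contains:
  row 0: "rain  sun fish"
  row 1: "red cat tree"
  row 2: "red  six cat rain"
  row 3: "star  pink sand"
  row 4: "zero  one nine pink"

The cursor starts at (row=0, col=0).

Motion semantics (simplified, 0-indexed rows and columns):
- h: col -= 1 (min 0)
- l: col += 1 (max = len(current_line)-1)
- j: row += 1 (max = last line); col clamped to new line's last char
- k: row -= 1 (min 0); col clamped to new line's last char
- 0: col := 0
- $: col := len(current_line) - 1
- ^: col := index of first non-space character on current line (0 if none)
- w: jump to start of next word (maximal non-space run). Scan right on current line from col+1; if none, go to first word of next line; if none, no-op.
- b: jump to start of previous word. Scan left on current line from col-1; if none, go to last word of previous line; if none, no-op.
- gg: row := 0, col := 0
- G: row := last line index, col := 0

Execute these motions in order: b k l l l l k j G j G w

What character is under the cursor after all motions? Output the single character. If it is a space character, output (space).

After 1 (b): row=0 col=0 char='r'
After 2 (k): row=0 col=0 char='r'
After 3 (l): row=0 col=1 char='a'
After 4 (l): row=0 col=2 char='i'
After 5 (l): row=0 col=3 char='n'
After 6 (l): row=0 col=4 char='_'
After 7 (k): row=0 col=4 char='_'
After 8 (j): row=1 col=4 char='c'
After 9 (G): row=4 col=0 char='z'
After 10 (j): row=4 col=0 char='z'
After 11 (G): row=4 col=0 char='z'
After 12 (w): row=4 col=6 char='o'

Answer: o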